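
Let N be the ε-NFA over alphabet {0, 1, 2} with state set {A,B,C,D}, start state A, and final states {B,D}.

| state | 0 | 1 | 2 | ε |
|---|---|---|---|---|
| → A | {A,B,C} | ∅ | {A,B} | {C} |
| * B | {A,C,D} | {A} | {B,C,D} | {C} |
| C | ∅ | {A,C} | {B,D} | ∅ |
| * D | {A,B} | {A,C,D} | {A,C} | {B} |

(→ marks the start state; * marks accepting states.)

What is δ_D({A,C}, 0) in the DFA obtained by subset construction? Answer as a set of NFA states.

{A,B,C}

δ(A,0) = {A,B,C}; δ(C,0) = ∅.
Union: {A,B,C}.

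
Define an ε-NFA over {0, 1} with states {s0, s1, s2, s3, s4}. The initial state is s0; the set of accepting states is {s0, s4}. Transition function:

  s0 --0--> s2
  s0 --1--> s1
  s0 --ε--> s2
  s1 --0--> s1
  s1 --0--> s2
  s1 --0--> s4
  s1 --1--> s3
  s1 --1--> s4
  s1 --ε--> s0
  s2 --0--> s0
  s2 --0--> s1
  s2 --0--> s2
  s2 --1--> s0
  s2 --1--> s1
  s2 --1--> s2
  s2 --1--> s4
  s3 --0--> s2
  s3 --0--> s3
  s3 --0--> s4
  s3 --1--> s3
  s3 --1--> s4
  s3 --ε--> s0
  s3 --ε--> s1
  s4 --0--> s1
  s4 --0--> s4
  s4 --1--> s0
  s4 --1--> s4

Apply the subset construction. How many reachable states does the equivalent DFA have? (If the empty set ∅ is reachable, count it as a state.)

4

Start state of the DFA: {s0, s2} (ε-closure of the NFA start).
{s0, s2} --0--> {s0, s1, s2}  [new]
{s0, s2} --1--> {s0, s1, s2, s4}  [new]
{s0, s1, s2} --0--> {s0, s1, s2, s4}  [seen]
{s0, s1, s2} --1--> {s0, s1, s2, s3, s4}  [new]
{s0, s1, s2, s4} --0--> {s0, s1, s2, s4}  [seen]
{s0, s1, s2, s4} --1--> {s0, s1, s2, s3, s4}  [seen]
{s0, s1, s2, s3, s4} --0--> {s0, s1, s2, s3, s4}  [seen]
{s0, s1, s2, s3, s4} --1--> {s0, s1, s2, s3, s4}  [seen]
Reachable DFA states: {s0, s2}, {s0, s1, s2}, {s0, s1, s2, s4}, {s0, s1, s2, s3, s4}.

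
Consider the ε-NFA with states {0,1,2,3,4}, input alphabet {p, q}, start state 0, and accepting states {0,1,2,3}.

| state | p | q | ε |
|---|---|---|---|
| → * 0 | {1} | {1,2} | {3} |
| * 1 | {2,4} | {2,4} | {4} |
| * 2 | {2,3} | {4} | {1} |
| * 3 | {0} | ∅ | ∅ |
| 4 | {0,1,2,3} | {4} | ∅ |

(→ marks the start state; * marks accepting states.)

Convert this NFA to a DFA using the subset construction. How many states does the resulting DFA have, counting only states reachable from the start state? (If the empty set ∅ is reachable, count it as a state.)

Start state of the DFA: {0,3} (ε-closure of the NFA start).
{0,3} --p--> {0,1,3,4}  [new]
{0,3} --q--> {1,2,4}  [new]
{0,1,3,4} --p--> {0,1,2,3,4}  [new]
{0,1,3,4} --q--> {1,2,4}  [seen]
{1,2,4} --p--> {0,1,2,3,4}  [seen]
{1,2,4} --q--> {1,2,4}  [seen]
{0,1,2,3,4} --p--> {0,1,2,3,4}  [seen]
{0,1,2,3,4} --q--> {1,2,4}  [seen]
Reachable DFA states: {0,3}, {0,1,3,4}, {1,2,4}, {0,1,2,3,4}.

4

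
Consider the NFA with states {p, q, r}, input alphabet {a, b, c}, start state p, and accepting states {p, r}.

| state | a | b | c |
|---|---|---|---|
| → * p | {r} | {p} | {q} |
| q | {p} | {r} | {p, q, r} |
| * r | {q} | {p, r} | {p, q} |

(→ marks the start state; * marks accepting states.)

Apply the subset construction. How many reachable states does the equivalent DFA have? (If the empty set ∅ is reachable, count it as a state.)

7

Start state of the DFA: {p}.
{p} --a--> {r}  [new]
{p} --b--> {p}  [seen]
{p} --c--> {q}  [new]
{r} --a--> {q}  [seen]
{r} --b--> {p, r}  [new]
{r} --c--> {p, q}  [new]
{q} --a--> {p}  [seen]
{q} --b--> {r}  [seen]
{q} --c--> {p, q, r}  [new]
{p, r} --a--> {q, r}  [new]
{p, r} --b--> {p, r}  [seen]
{p, r} --c--> {p, q}  [seen]
{p, q} --a--> {p, r}  [seen]
{p, q} --b--> {p, r}  [seen]
{p, q} --c--> {p, q, r}  [seen]
{p, q, r} --a--> {p, q, r}  [seen]
{p, q, r} --b--> {p, r}  [seen]
{p, q, r} --c--> {p, q, r}  [seen]
{q, r} --a--> {p, q}  [seen]
{q, r} --b--> {p, r}  [seen]
{q, r} --c--> {p, q, r}  [seen]
Reachable DFA states: {p}, {r}, {q}, {p, r}, {p, q}, {p, q, r}, {q, r}.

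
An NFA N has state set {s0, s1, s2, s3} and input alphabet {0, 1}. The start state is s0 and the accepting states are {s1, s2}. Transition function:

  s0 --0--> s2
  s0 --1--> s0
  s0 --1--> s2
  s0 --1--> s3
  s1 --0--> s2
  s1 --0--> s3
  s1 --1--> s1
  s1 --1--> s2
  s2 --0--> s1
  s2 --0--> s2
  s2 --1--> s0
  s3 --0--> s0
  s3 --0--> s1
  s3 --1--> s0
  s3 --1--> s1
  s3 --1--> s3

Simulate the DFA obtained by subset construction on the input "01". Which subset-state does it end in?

Start: {s0}.
δ(s0,0) = {s2}.
Union: {s2}.
After 0: {s2}.
δ(s2,1) = {s0}.
Union: {s0}.
After 1: {s0}.

{s0}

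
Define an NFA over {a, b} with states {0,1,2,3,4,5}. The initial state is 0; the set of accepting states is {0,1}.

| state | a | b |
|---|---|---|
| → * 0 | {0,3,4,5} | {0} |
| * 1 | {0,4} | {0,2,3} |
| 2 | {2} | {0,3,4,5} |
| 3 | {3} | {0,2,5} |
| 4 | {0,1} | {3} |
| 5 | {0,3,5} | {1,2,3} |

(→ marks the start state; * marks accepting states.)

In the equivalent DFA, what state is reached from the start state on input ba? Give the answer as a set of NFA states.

Start: {0}.
δ(0,b) = {0}.
Union: {0}.
After b: {0}.
δ(0,a) = {0,3,4,5}.
Union: {0,3,4,5}.
After a: {0,3,4,5}.

{0,3,4,5}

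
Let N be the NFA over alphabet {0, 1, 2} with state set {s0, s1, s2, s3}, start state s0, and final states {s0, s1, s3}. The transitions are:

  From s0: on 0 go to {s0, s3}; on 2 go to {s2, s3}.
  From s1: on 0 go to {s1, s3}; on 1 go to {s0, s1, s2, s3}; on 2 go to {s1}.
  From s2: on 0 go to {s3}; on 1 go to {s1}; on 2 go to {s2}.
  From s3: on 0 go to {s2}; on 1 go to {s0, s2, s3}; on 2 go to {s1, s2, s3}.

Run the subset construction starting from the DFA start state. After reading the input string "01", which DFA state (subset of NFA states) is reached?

Start: {s0}.
δ(s0,0) = {s0, s3}.
Union: {s0, s3}.
After 0: {s0, s3}.
δ(s0,1) = ∅; δ(s3,1) = {s0, s2, s3}.
Union: {s0, s2, s3}.
After 1: {s0, s2, s3}.

{s0, s2, s3}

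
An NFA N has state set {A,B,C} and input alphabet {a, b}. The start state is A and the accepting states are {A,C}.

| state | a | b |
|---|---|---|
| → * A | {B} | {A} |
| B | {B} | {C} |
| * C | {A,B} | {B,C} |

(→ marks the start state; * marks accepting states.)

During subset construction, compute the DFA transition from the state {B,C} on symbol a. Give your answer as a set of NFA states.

δ(B,a) = {B}; δ(C,a) = {A,B}.
Union: {A,B}.

{A,B}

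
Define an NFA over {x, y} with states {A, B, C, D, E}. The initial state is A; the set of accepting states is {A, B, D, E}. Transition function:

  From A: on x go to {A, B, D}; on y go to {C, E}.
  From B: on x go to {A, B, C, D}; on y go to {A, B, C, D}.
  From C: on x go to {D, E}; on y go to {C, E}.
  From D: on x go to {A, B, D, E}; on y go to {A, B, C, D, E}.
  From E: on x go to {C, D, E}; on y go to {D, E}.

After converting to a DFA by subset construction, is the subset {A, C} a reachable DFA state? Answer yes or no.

no

Start state of the DFA: {A}.
{A} --x--> {A, B, D}  [new]
{A} --y--> {C, E}  [new]
{A, B, D} --x--> {A, B, C, D, E}  [new]
{A, B, D} --y--> {A, B, C, D, E}  [seen]
{C, E} --x--> {C, D, E}  [new]
{C, E} --y--> {C, D, E}  [seen]
{A, B, C, D, E} --x--> {A, B, C, D, E}  [seen]
{A, B, C, D, E} --y--> {A, B, C, D, E}  [seen]
{C, D, E} --x--> {A, B, C, D, E}  [seen]
{C, D, E} --y--> {A, B, C, D, E}  [seen]
Reachable DFA states: {A}, {A, B, D}, {C, E}, {A, B, C, D, E}, {C, D, E}.
{A, C} is not among them.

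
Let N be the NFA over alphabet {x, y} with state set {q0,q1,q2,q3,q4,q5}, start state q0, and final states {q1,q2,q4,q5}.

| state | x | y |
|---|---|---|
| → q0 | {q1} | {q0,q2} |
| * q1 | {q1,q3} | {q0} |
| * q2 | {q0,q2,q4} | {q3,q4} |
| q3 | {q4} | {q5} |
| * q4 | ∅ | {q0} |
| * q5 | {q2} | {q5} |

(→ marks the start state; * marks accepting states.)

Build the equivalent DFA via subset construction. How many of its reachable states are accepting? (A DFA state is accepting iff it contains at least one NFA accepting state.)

13

Start state of the DFA: {q0}.
{q0} --x--> {q1}  [new]
{q0} --y--> {q0,q2}  [new]
{q1} --x--> {q1,q3}  [new]
{q1} --y--> {q0}  [seen]
{q0,q2} --x--> {q0,q1,q2,q4}  [new]
{q0,q2} --y--> {q0,q2,q3,q4}  [new]
{q1,q3} --x--> {q1,q3,q4}  [new]
{q1,q3} --y--> {q0,q5}  [new]
{q0,q1,q2,q4} --x--> {q0,q1,q2,q3,q4}  [new]
{q0,q1,q2,q4} --y--> {q0,q2,q3,q4}  [seen]
{q0,q2,q3,q4} --x--> {q0,q1,q2,q4}  [seen]
{q0,q2,q3,q4} --y--> {q0,q2,q3,q4,q5}  [new]
{q1,q3,q4} --x--> {q1,q3,q4}  [seen]
{q1,q3,q4} --y--> {q0,q5}  [seen]
{q0,q5} --x--> {q1,q2}  [new]
{q0,q5} --y--> {q0,q2,q5}  [new]
{q0,q1,q2,q3,q4} --x--> {q0,q1,q2,q3,q4}  [seen]
{q0,q1,q2,q3,q4} --y--> {q0,q2,q3,q4,q5}  [seen]
{q0,q2,q3,q4,q5} --x--> {q0,q1,q2,q4}  [seen]
{q0,q2,q3,q4,q5} --y--> {q0,q2,q3,q4,q5}  [seen]
{q1,q2} --x--> {q0,q1,q2,q3,q4}  [seen]
{q1,q2} --y--> {q0,q3,q4}  [new]
{q0,q2,q5} --x--> {q0,q1,q2,q4}  [seen]
{q0,q2,q5} --y--> {q0,q2,q3,q4,q5}  [seen]
{q0,q3,q4} --x--> {q1,q4}  [new]
{q0,q3,q4} --y--> {q0,q2,q5}  [seen]
{q1,q4} --x--> {q1,q3}  [seen]
{q1,q4} --y--> {q0}  [seen]
Reachable DFA states: {q0}, {q1}, {q0,q2}, {q1,q3}, {q0,q1,q2,q4}, {q0,q2,q3,q4}, {q1,q3,q4}, {q0,q5}, {q0,q1,q2,q3,q4}, {q0,q2,q3,q4,q5}, {q1,q2}, {q0,q2,q5}, {q0,q3,q4}, {q1,q4}.
Accepting DFA states (contain an NFA accepting state): {q1}, {q0,q2}, {q1,q3}, {q0,q1,q2,q4}, {q0,q2,q3,q4}, {q1,q3,q4}, {q0,q5}, {q0,q1,q2,q3,q4}, {q0,q2,q3,q4,q5}, {q1,q2}, {q0,q2,q5}, {q0,q3,q4}, {q1,q4}.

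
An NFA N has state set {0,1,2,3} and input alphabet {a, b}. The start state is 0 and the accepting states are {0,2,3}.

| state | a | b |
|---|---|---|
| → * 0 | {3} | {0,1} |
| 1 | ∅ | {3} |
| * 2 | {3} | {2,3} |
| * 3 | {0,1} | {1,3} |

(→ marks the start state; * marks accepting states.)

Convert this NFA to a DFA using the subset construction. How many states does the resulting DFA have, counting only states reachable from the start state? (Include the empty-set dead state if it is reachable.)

5

Start state of the DFA: {0}.
{0} --a--> {3}  [new]
{0} --b--> {0,1}  [new]
{3} --a--> {0,1}  [seen]
{3} --b--> {1,3}  [new]
{0,1} --a--> {3}  [seen]
{0,1} --b--> {0,1,3}  [new]
{1,3} --a--> {0,1}  [seen]
{1,3} --b--> {1,3}  [seen]
{0,1,3} --a--> {0,1,3}  [seen]
{0,1,3} --b--> {0,1,3}  [seen]
Reachable DFA states: {0}, {3}, {0,1}, {1,3}, {0,1,3}.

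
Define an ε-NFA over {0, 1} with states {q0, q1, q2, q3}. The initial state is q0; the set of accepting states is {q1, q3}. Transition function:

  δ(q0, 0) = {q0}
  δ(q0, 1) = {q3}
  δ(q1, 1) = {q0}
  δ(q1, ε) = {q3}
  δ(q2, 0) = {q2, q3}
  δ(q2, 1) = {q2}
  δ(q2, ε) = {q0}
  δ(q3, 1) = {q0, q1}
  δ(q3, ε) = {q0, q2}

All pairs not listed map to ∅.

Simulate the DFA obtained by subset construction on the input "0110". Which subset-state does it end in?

{q0, q2, q3}

Start: {q0}.
δ(q0,0) = {q0}.
Union: {q0}.
After 0: {q0}.
δ(q0,1) = {q3}.
Union: {q3}.
ε-closure gives {q0, q2, q3}.
After 1: {q0, q2, q3}.
δ(q0,1) = {q3}; δ(q2,1) = {q2}; δ(q3,1) = {q0, q1}.
Union: {q0, q1, q2, q3}.
After 1: {q0, q1, q2, q3}.
δ(q0,0) = {q0}; δ(q1,0) = ∅; δ(q2,0) = {q2, q3}; δ(q3,0) = ∅.
Union: {q0, q2, q3}.
After 0: {q0, q2, q3}.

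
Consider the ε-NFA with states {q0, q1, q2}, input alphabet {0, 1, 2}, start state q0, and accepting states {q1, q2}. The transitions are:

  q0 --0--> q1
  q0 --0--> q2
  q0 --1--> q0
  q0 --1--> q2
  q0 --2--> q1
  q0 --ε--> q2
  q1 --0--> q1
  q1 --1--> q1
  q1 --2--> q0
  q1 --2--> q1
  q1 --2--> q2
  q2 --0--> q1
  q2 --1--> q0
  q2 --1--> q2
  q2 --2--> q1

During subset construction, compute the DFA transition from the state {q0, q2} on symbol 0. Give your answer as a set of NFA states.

{q1, q2}

δ(q0,0) = {q1, q2}; δ(q2,0) = {q1}.
Union: {q1, q2}.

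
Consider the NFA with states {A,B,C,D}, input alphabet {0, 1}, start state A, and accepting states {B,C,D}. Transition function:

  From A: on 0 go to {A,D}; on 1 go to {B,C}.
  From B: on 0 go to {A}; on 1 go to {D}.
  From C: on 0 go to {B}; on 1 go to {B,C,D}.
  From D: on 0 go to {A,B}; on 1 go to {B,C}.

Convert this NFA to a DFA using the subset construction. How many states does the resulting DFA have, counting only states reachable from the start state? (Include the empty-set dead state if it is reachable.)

Start state of the DFA: {A}.
{A} --0--> {A,D}  [new]
{A} --1--> {B,C}  [new]
{A,D} --0--> {A,B,D}  [new]
{A,D} --1--> {B,C}  [seen]
{B,C} --0--> {A,B}  [new]
{B,C} --1--> {B,C,D}  [new]
{A,B,D} --0--> {A,B,D}  [seen]
{A,B,D} --1--> {B,C,D}  [seen]
{A,B} --0--> {A,D}  [seen]
{A,B} --1--> {B,C,D}  [seen]
{B,C,D} --0--> {A,B}  [seen]
{B,C,D} --1--> {B,C,D}  [seen]
Reachable DFA states: {A}, {A,D}, {B,C}, {A,B,D}, {A,B}, {B,C,D}.

6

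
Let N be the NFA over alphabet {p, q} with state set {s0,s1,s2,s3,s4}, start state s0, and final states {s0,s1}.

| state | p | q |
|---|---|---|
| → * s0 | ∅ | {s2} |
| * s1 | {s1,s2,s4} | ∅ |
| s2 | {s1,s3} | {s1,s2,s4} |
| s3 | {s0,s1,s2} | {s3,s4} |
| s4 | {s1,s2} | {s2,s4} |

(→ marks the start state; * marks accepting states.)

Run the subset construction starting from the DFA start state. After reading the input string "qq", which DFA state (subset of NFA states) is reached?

{s1,s2,s4}

Start: {s0}.
δ(s0,q) = {s2}.
Union: {s2}.
After q: {s2}.
δ(s2,q) = {s1,s2,s4}.
Union: {s1,s2,s4}.
After q: {s1,s2,s4}.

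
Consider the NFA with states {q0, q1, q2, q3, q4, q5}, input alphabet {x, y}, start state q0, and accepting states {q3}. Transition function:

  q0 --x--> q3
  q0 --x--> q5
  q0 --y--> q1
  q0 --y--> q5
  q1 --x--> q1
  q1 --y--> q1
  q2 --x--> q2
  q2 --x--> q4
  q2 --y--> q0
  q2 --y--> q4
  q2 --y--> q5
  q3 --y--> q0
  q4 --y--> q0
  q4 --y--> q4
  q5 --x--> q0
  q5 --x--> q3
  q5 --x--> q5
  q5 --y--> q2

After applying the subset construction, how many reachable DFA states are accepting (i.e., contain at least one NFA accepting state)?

6

Start state of the DFA: {q0}.
{q0} --x--> {q3, q5}  [new]
{q0} --y--> {q1, q5}  [new]
{q3, q5} --x--> {q0, q3, q5}  [new]
{q3, q5} --y--> {q0, q2}  [new]
{q1, q5} --x--> {q0, q1, q3, q5}  [new]
{q1, q5} --y--> {q1, q2}  [new]
{q0, q3, q5} --x--> {q0, q3, q5}  [seen]
{q0, q3, q5} --y--> {q0, q1, q2, q5}  [new]
{q0, q2} --x--> {q2, q3, q4, q5}  [new]
{q0, q2} --y--> {q0, q1, q4, q5}  [new]
{q0, q1, q3, q5} --x--> {q0, q1, q3, q5}  [seen]
{q0, q1, q3, q5} --y--> {q0, q1, q2, q5}  [seen]
{q1, q2} --x--> {q1, q2, q4}  [new]
{q1, q2} --y--> {q0, q1, q4, q5}  [seen]
{q0, q1, q2, q5} --x--> {q0, q1, q2, q3, q4, q5}  [new]
{q0, q1, q2, q5} --y--> {q0, q1, q2, q4, q5}  [new]
{q2, q3, q4, q5} --x--> {q0, q2, q3, q4, q5}  [new]
{q2, q3, q4, q5} --y--> {q0, q2, q4, q5}  [new]
{q0, q1, q4, q5} --x--> {q0, q1, q3, q5}  [seen]
{q0, q1, q4, q5} --y--> {q0, q1, q2, q4, q5}  [seen]
{q1, q2, q4} --x--> {q1, q2, q4}  [seen]
{q1, q2, q4} --y--> {q0, q1, q4, q5}  [seen]
{q0, q1, q2, q3, q4, q5} --x--> {q0, q1, q2, q3, q4, q5}  [seen]
{q0, q1, q2, q3, q4, q5} --y--> {q0, q1, q2, q4, q5}  [seen]
{q0, q1, q2, q4, q5} --x--> {q0, q1, q2, q3, q4, q5}  [seen]
{q0, q1, q2, q4, q5} --y--> {q0, q1, q2, q4, q5}  [seen]
{q0, q2, q3, q4, q5} --x--> {q0, q2, q3, q4, q5}  [seen]
{q0, q2, q3, q4, q5} --y--> {q0, q1, q2, q4, q5}  [seen]
{q0, q2, q4, q5} --x--> {q0, q2, q3, q4, q5}  [seen]
{q0, q2, q4, q5} --y--> {q0, q1, q2, q4, q5}  [seen]
Reachable DFA states: {q0}, {q3, q5}, {q1, q5}, {q0, q3, q5}, {q0, q2}, {q0, q1, q3, q5}, {q1, q2}, {q0, q1, q2, q5}, {q2, q3, q4, q5}, {q0, q1, q4, q5}, {q1, q2, q4}, {q0, q1, q2, q3, q4, q5}, {q0, q1, q2, q4, q5}, {q0, q2, q3, q4, q5}, {q0, q2, q4, q5}.
Accepting DFA states (contain an NFA accepting state): {q3, q5}, {q0, q3, q5}, {q0, q1, q3, q5}, {q2, q3, q4, q5}, {q0, q1, q2, q3, q4, q5}, {q0, q2, q3, q4, q5}.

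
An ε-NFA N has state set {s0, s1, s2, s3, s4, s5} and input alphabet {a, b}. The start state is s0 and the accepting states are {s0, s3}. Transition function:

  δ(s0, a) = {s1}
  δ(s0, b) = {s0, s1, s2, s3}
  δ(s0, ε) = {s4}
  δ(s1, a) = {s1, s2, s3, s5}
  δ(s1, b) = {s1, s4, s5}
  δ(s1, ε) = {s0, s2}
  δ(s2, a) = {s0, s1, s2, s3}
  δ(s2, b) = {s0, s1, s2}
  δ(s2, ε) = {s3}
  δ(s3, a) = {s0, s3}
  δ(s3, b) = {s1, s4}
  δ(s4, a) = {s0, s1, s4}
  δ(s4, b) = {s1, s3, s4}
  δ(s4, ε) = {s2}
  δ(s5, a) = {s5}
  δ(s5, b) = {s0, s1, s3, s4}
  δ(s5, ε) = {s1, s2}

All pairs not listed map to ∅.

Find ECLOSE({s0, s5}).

Begin with {s0, s5}.
s0 →ε {s4}; add s4.
s4 →ε {s2}; add s2.
s2 →ε {s3}; add s3.
s5 →ε {s1, s2}; add s1.
ε-closure = {s0, s1, s2, s3, s4, s5}.

{s0, s1, s2, s3, s4, s5}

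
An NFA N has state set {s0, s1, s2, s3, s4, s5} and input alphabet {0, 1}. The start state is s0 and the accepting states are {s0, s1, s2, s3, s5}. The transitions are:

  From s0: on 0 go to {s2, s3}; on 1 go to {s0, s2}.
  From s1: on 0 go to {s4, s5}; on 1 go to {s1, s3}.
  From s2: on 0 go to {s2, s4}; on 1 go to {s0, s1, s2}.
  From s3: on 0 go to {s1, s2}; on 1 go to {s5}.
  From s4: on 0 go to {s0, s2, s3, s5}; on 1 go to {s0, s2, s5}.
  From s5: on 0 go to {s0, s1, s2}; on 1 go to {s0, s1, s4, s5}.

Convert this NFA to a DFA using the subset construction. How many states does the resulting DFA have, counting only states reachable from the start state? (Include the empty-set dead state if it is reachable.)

14

Start state of the DFA: {s0}.
{s0} --0--> {s2, s3}  [new]
{s0} --1--> {s0, s2}  [new]
{s2, s3} --0--> {s1, s2, s4}  [new]
{s2, s3} --1--> {s0, s1, s2, s5}  [new]
{s0, s2} --0--> {s2, s3, s4}  [new]
{s0, s2} --1--> {s0, s1, s2}  [new]
{s1, s2, s4} --0--> {s0, s2, s3, s4, s5}  [new]
{s1, s2, s4} --1--> {s0, s1, s2, s3, s5}  [new]
{s0, s1, s2, s5} --0--> {s0, s1, s2, s3, s4, s5}  [new]
{s0, s1, s2, s5} --1--> {s0, s1, s2, s3, s4, s5}  [seen]
{s2, s3, s4} --0--> {s0, s1, s2, s3, s4, s5}  [seen]
{s2, s3, s4} --1--> {s0, s1, s2, s5}  [seen]
{s0, s1, s2} --0--> {s2, s3, s4, s5}  [new]
{s0, s1, s2} --1--> {s0, s1, s2, s3}  [new]
{s0, s2, s3, s4, s5} --0--> {s0, s1, s2, s3, s4, s5}  [seen]
{s0, s2, s3, s4, s5} --1--> {s0, s1, s2, s4, s5}  [new]
{s0, s1, s2, s3, s5} --0--> {s0, s1, s2, s3, s4, s5}  [seen]
{s0, s1, s2, s3, s5} --1--> {s0, s1, s2, s3, s4, s5}  [seen]
{s0, s1, s2, s3, s4, s5} --0--> {s0, s1, s2, s3, s4, s5}  [seen]
{s0, s1, s2, s3, s4, s5} --1--> {s0, s1, s2, s3, s4, s5}  [seen]
{s2, s3, s4, s5} --0--> {s0, s1, s2, s3, s4, s5}  [seen]
{s2, s3, s4, s5} --1--> {s0, s1, s2, s4, s5}  [seen]
{s0, s1, s2, s3} --0--> {s1, s2, s3, s4, s5}  [new]
{s0, s1, s2, s3} --1--> {s0, s1, s2, s3, s5}  [seen]
{s0, s1, s2, s4, s5} --0--> {s0, s1, s2, s3, s4, s5}  [seen]
{s0, s1, s2, s4, s5} --1--> {s0, s1, s2, s3, s4, s5}  [seen]
{s1, s2, s3, s4, s5} --0--> {s0, s1, s2, s3, s4, s5}  [seen]
{s1, s2, s3, s4, s5} --1--> {s0, s1, s2, s3, s4, s5}  [seen]
Reachable DFA states: {s0}, {s2, s3}, {s0, s2}, {s1, s2, s4}, {s0, s1, s2, s5}, {s2, s3, s4}, {s0, s1, s2}, {s0, s2, s3, s4, s5}, {s0, s1, s2, s3, s5}, {s0, s1, s2, s3, s4, s5}, {s2, s3, s4, s5}, {s0, s1, s2, s3}, {s0, s1, s2, s4, s5}, {s1, s2, s3, s4, s5}.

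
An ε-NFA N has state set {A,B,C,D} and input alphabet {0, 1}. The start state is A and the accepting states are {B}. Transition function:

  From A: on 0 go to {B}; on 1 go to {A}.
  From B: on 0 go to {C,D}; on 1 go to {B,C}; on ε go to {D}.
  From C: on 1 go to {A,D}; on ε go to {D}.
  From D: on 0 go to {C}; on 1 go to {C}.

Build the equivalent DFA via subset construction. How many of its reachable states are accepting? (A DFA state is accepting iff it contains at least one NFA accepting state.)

3

Start state of the DFA: {A} (ε-closure of the NFA start).
{A} --0--> {B,D}  [new]
{A} --1--> {A}  [seen]
{B,D} --0--> {C,D}  [new]
{B,D} --1--> {B,C,D}  [new]
{C,D} --0--> {C,D}  [seen]
{C,D} --1--> {A,C,D}  [new]
{B,C,D} --0--> {C,D}  [seen]
{B,C,D} --1--> {A,B,C,D}  [new]
{A,C,D} --0--> {B,C,D}  [seen]
{A,C,D} --1--> {A,C,D}  [seen]
{A,B,C,D} --0--> {B,C,D}  [seen]
{A,B,C,D} --1--> {A,B,C,D}  [seen]
Reachable DFA states: {A}, {B,D}, {C,D}, {B,C,D}, {A,C,D}, {A,B,C,D}.
Accepting DFA states (contain an NFA accepting state): {B,D}, {B,C,D}, {A,B,C,D}.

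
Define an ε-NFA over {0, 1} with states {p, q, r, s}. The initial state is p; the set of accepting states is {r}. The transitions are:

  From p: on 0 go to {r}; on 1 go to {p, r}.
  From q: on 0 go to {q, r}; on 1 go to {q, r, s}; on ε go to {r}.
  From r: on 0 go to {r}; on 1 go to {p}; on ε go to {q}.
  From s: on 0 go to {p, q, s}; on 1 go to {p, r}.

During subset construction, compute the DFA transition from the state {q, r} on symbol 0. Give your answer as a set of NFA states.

{q, r}

δ(q,0) = {q, r}; δ(r,0) = {r}.
Union: {q, r}.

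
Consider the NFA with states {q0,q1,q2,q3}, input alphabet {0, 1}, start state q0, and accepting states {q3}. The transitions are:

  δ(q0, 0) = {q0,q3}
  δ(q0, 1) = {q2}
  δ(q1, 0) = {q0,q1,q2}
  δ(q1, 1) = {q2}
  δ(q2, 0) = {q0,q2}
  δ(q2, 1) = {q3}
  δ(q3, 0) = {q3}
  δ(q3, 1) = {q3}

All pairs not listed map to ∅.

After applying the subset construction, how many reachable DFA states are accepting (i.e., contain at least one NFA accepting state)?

Start state of the DFA: {q0}.
{q0} --0--> {q0,q3}  [new]
{q0} --1--> {q2}  [new]
{q0,q3} --0--> {q0,q3}  [seen]
{q0,q3} --1--> {q2,q3}  [new]
{q2} --0--> {q0,q2}  [new]
{q2} --1--> {q3}  [new]
{q2,q3} --0--> {q0,q2,q3}  [new]
{q2,q3} --1--> {q3}  [seen]
{q0,q2} --0--> {q0,q2,q3}  [seen]
{q0,q2} --1--> {q2,q3}  [seen]
{q3} --0--> {q3}  [seen]
{q3} --1--> {q3}  [seen]
{q0,q2,q3} --0--> {q0,q2,q3}  [seen]
{q0,q2,q3} --1--> {q2,q3}  [seen]
Reachable DFA states: {q0}, {q0,q3}, {q2}, {q2,q3}, {q0,q2}, {q3}, {q0,q2,q3}.
Accepting DFA states (contain an NFA accepting state): {q0,q3}, {q2,q3}, {q3}, {q0,q2,q3}.

4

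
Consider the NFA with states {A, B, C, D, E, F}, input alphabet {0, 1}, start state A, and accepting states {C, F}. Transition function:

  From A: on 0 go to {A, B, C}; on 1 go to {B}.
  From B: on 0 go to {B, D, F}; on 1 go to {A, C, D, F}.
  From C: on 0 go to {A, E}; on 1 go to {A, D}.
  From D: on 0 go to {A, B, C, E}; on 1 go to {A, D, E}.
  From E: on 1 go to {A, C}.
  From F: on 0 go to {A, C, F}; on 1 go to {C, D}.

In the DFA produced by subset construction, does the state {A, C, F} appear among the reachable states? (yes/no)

Start state of the DFA: {A}.
{A} --0--> {A, B, C}  [new]
{A} --1--> {B}  [new]
{A, B, C} --0--> {A, B, C, D, E, F}  [new]
{A, B, C} --1--> {A, B, C, D, F}  [new]
{B} --0--> {B, D, F}  [new]
{B} --1--> {A, C, D, F}  [new]
{A, B, C, D, E, F} --0--> {A, B, C, D, E, F}  [seen]
{A, B, C, D, E, F} --1--> {A, B, C, D, E, F}  [seen]
{A, B, C, D, F} --0--> {A, B, C, D, E, F}  [seen]
{A, B, C, D, F} --1--> {A, B, C, D, E, F}  [seen]
{B, D, F} --0--> {A, B, C, D, E, F}  [seen]
{B, D, F} --1--> {A, C, D, E, F}  [new]
{A, C, D, F} --0--> {A, B, C, E, F}  [new]
{A, C, D, F} --1--> {A, B, C, D, E}  [new]
{A, C, D, E, F} --0--> {A, B, C, E, F}  [seen]
{A, C, D, E, F} --1--> {A, B, C, D, E}  [seen]
{A, B, C, E, F} --0--> {A, B, C, D, E, F}  [seen]
{A, B, C, E, F} --1--> {A, B, C, D, F}  [seen]
{A, B, C, D, E} --0--> {A, B, C, D, E, F}  [seen]
{A, B, C, D, E} --1--> {A, B, C, D, E, F}  [seen]
Reachable DFA states: {A}, {A, B, C}, {B}, {A, B, C, D, E, F}, {A, B, C, D, F}, {B, D, F}, {A, C, D, F}, {A, C, D, E, F}, {A, B, C, E, F}, {A, B, C, D, E}.
{A, C, F} is not among them.

no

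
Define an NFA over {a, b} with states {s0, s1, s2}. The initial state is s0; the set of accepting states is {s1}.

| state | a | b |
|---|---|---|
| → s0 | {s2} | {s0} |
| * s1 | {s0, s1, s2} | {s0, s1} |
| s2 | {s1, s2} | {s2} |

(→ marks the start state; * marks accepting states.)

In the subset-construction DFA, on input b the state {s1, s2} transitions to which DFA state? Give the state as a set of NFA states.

{s0, s1, s2}

δ(s1,b) = {s0, s1}; δ(s2,b) = {s2}.
Union: {s0, s1, s2}.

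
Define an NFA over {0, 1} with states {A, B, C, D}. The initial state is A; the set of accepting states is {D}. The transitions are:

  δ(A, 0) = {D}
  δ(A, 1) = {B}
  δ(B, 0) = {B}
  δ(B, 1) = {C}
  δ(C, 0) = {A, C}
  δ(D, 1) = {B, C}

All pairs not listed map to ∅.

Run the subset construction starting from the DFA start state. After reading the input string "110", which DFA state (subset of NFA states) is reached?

Start: {A}.
δ(A,1) = {B}.
Union: {B}.
After 1: {B}.
δ(B,1) = {C}.
Union: {C}.
After 1: {C}.
δ(C,0) = {A, C}.
Union: {A, C}.
After 0: {A, C}.

{A, C}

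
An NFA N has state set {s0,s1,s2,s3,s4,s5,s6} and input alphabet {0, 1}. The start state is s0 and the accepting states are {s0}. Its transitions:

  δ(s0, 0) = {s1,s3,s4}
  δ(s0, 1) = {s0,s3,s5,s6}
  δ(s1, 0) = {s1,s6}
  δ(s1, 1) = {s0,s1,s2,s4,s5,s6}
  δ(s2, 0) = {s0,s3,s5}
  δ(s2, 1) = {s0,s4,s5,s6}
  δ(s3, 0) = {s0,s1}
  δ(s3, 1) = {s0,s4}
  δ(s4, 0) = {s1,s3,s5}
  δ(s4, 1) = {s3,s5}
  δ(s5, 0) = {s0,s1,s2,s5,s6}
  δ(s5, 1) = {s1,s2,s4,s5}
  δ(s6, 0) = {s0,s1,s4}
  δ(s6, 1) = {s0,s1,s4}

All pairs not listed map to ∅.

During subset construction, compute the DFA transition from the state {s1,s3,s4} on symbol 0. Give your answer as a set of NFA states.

δ(s1,0) = {s1,s6}; δ(s3,0) = {s0,s1}; δ(s4,0) = {s1,s3,s5}.
Union: {s0,s1,s3,s5,s6}.

{s0,s1,s3,s5,s6}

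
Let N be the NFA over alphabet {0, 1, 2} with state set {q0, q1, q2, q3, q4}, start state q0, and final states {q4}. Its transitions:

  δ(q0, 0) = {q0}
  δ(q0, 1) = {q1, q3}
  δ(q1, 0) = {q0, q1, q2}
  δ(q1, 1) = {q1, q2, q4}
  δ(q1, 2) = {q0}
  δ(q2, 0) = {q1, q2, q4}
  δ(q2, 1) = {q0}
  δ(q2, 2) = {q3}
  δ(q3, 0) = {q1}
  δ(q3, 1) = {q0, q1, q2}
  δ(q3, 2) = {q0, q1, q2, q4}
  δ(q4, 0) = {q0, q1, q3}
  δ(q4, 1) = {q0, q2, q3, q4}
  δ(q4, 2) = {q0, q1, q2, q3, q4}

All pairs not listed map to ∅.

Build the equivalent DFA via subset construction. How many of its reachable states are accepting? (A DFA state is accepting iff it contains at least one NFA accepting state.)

3

Start state of the DFA: {q0}.
{q0} --0--> {q0}  [seen]
{q0} --1--> {q1, q3}  [new]
{q0} --2--> ∅  [new]
{q1, q3} --0--> {q0, q1, q2}  [new]
{q1, q3} --1--> {q0, q1, q2, q4}  [new]
{q1, q3} --2--> {q0, q1, q2, q4}  [seen]
∅ --0--> ∅  [seen]
∅ --1--> ∅  [seen]
∅ --2--> ∅  [seen]
{q0, q1, q2} --0--> {q0, q1, q2, q4}  [seen]
{q0, q1, q2} --1--> {q0, q1, q2, q3, q4}  [new]
{q0, q1, q2} --2--> {q0, q3}  [new]
{q0, q1, q2, q4} --0--> {q0, q1, q2, q3, q4}  [seen]
{q0, q1, q2, q4} --1--> {q0, q1, q2, q3, q4}  [seen]
{q0, q1, q2, q4} --2--> {q0, q1, q2, q3, q4}  [seen]
{q0, q1, q2, q3, q4} --0--> {q0, q1, q2, q3, q4}  [seen]
{q0, q1, q2, q3, q4} --1--> {q0, q1, q2, q3, q4}  [seen]
{q0, q1, q2, q3, q4} --2--> {q0, q1, q2, q3, q4}  [seen]
{q0, q3} --0--> {q0, q1}  [new]
{q0, q3} --1--> {q0, q1, q2, q3}  [new]
{q0, q3} --2--> {q0, q1, q2, q4}  [seen]
{q0, q1} --0--> {q0, q1, q2}  [seen]
{q0, q1} --1--> {q1, q2, q3, q4}  [new]
{q0, q1} --2--> {q0}  [seen]
{q0, q1, q2, q3} --0--> {q0, q1, q2, q4}  [seen]
{q0, q1, q2, q3} --1--> {q0, q1, q2, q3, q4}  [seen]
{q0, q1, q2, q3} --2--> {q0, q1, q2, q3, q4}  [seen]
{q1, q2, q3, q4} --0--> {q0, q1, q2, q3, q4}  [seen]
{q1, q2, q3, q4} --1--> {q0, q1, q2, q3, q4}  [seen]
{q1, q2, q3, q4} --2--> {q0, q1, q2, q3, q4}  [seen]
Reachable DFA states: {q0}, {q1, q3}, ∅, {q0, q1, q2}, {q0, q1, q2, q4}, {q0, q1, q2, q3, q4}, {q0, q3}, {q0, q1}, {q0, q1, q2, q3}, {q1, q2, q3, q4}.
Accepting DFA states (contain an NFA accepting state): {q0, q1, q2, q4}, {q0, q1, q2, q3, q4}, {q1, q2, q3, q4}.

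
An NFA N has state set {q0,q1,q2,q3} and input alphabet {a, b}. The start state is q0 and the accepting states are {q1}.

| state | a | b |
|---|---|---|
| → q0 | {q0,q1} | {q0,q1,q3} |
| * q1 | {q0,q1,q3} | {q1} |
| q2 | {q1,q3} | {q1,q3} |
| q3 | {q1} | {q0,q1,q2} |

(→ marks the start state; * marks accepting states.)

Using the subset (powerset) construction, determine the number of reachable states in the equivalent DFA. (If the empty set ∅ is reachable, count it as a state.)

Start state of the DFA: {q0}.
{q0} --a--> {q0,q1}  [new]
{q0} --b--> {q0,q1,q3}  [new]
{q0,q1} --a--> {q0,q1,q3}  [seen]
{q0,q1} --b--> {q0,q1,q3}  [seen]
{q0,q1,q3} --a--> {q0,q1,q3}  [seen]
{q0,q1,q3} --b--> {q0,q1,q2,q3}  [new]
{q0,q1,q2,q3} --a--> {q0,q1,q3}  [seen]
{q0,q1,q2,q3} --b--> {q0,q1,q2,q3}  [seen]
Reachable DFA states: {q0}, {q0,q1}, {q0,q1,q3}, {q0,q1,q2,q3}.

4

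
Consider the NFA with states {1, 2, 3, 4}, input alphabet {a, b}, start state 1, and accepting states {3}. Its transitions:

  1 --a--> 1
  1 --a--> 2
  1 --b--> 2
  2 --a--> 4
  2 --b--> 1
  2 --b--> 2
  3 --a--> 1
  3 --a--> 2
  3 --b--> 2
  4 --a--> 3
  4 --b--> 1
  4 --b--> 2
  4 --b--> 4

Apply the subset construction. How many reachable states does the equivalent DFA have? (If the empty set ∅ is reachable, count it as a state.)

Start state of the DFA: {1}.
{1} --a--> {1, 2}  [new]
{1} --b--> {2}  [new]
{1, 2} --a--> {1, 2, 4}  [new]
{1, 2} --b--> {1, 2}  [seen]
{2} --a--> {4}  [new]
{2} --b--> {1, 2}  [seen]
{1, 2, 4} --a--> {1, 2, 3, 4}  [new]
{1, 2, 4} --b--> {1, 2, 4}  [seen]
{4} --a--> {3}  [new]
{4} --b--> {1, 2, 4}  [seen]
{1, 2, 3, 4} --a--> {1, 2, 3, 4}  [seen]
{1, 2, 3, 4} --b--> {1, 2, 4}  [seen]
{3} --a--> {1, 2}  [seen]
{3} --b--> {2}  [seen]
Reachable DFA states: {1}, {1, 2}, {2}, {1, 2, 4}, {4}, {1, 2, 3, 4}, {3}.

7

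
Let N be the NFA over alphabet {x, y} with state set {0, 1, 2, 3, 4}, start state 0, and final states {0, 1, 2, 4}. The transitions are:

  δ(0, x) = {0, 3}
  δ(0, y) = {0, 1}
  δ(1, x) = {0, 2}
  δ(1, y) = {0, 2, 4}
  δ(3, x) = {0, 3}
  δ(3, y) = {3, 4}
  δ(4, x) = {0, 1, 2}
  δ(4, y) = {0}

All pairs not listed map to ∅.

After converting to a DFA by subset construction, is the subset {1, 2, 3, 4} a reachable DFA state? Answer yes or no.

Start state of the DFA: {0}.
{0} --x--> {0, 3}  [new]
{0} --y--> {0, 1}  [new]
{0, 3} --x--> {0, 3}  [seen]
{0, 3} --y--> {0, 1, 3, 4}  [new]
{0, 1} --x--> {0, 2, 3}  [new]
{0, 1} --y--> {0, 1, 2, 4}  [new]
{0, 1, 3, 4} --x--> {0, 1, 2, 3}  [new]
{0, 1, 3, 4} --y--> {0, 1, 2, 3, 4}  [new]
{0, 2, 3} --x--> {0, 3}  [seen]
{0, 2, 3} --y--> {0, 1, 3, 4}  [seen]
{0, 1, 2, 4} --x--> {0, 1, 2, 3}  [seen]
{0, 1, 2, 4} --y--> {0, 1, 2, 4}  [seen]
{0, 1, 2, 3} --x--> {0, 2, 3}  [seen]
{0, 1, 2, 3} --y--> {0, 1, 2, 3, 4}  [seen]
{0, 1, 2, 3, 4} --x--> {0, 1, 2, 3}  [seen]
{0, 1, 2, 3, 4} --y--> {0, 1, 2, 3, 4}  [seen]
Reachable DFA states: {0}, {0, 3}, {0, 1}, {0, 1, 3, 4}, {0, 2, 3}, {0, 1, 2, 4}, {0, 1, 2, 3}, {0, 1, 2, 3, 4}.
{1, 2, 3, 4} is not among them.

no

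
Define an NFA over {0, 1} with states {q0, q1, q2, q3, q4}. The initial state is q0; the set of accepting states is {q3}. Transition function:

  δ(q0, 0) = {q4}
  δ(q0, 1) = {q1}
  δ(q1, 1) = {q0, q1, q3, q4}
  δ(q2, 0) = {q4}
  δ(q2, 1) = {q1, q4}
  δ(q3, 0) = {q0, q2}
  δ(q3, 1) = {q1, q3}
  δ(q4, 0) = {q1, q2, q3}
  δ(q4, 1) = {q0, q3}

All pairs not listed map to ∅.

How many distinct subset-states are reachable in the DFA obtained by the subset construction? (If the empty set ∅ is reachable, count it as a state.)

13

Start state of the DFA: {q0}.
{q0} --0--> {q4}  [new]
{q0} --1--> {q1}  [new]
{q4} --0--> {q1, q2, q3}  [new]
{q4} --1--> {q0, q3}  [new]
{q1} --0--> ∅  [new]
{q1} --1--> {q0, q1, q3, q4}  [new]
{q1, q2, q3} --0--> {q0, q2, q4}  [new]
{q1, q2, q3} --1--> {q0, q1, q3, q4}  [seen]
{q0, q3} --0--> {q0, q2, q4}  [seen]
{q0, q3} --1--> {q1, q3}  [new]
∅ --0--> ∅  [seen]
∅ --1--> ∅  [seen]
{q0, q1, q3, q4} --0--> {q0, q1, q2, q3, q4}  [new]
{q0, q1, q3, q4} --1--> {q0, q1, q3, q4}  [seen]
{q0, q2, q4} --0--> {q1, q2, q3, q4}  [new]
{q0, q2, q4} --1--> {q0, q1, q3, q4}  [seen]
{q1, q3} --0--> {q0, q2}  [new]
{q1, q3} --1--> {q0, q1, q3, q4}  [seen]
{q0, q1, q2, q3, q4} --0--> {q0, q1, q2, q3, q4}  [seen]
{q0, q1, q2, q3, q4} --1--> {q0, q1, q3, q4}  [seen]
{q1, q2, q3, q4} --0--> {q0, q1, q2, q3, q4}  [seen]
{q1, q2, q3, q4} --1--> {q0, q1, q3, q4}  [seen]
{q0, q2} --0--> {q4}  [seen]
{q0, q2} --1--> {q1, q4}  [new]
{q1, q4} --0--> {q1, q2, q3}  [seen]
{q1, q4} --1--> {q0, q1, q3, q4}  [seen]
Reachable DFA states: {q0}, {q4}, {q1}, {q1, q2, q3}, {q0, q3}, ∅, {q0, q1, q3, q4}, {q0, q2, q4}, {q1, q3}, {q0, q1, q2, q3, q4}, {q1, q2, q3, q4}, {q0, q2}, {q1, q4}.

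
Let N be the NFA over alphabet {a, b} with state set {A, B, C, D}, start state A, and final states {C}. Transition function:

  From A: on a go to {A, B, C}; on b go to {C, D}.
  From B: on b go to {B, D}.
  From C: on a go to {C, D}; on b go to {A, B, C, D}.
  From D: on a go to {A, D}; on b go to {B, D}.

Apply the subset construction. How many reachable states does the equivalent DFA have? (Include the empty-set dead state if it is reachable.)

Start state of the DFA: {A}.
{A} --a--> {A, B, C}  [new]
{A} --b--> {C, D}  [new]
{A, B, C} --a--> {A, B, C, D}  [new]
{A, B, C} --b--> {A, B, C, D}  [seen]
{C, D} --a--> {A, C, D}  [new]
{C, D} --b--> {A, B, C, D}  [seen]
{A, B, C, D} --a--> {A, B, C, D}  [seen]
{A, B, C, D} --b--> {A, B, C, D}  [seen]
{A, C, D} --a--> {A, B, C, D}  [seen]
{A, C, D} --b--> {A, B, C, D}  [seen]
Reachable DFA states: {A}, {A, B, C}, {C, D}, {A, B, C, D}, {A, C, D}.

5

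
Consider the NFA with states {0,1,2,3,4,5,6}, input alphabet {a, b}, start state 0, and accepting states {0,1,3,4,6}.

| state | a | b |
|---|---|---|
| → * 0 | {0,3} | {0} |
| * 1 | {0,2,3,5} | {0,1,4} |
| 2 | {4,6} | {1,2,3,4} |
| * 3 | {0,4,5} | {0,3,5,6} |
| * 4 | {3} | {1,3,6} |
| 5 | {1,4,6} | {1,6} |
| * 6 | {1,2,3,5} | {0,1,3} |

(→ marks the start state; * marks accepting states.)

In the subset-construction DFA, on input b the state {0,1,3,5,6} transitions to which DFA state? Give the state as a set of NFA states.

δ(0,b) = {0}; δ(1,b) = {0,1,4}; δ(3,b) = {0,3,5,6}; δ(5,b) = {1,6}; δ(6,b) = {0,1,3}.
Union: {0,1,3,4,5,6}.

{0,1,3,4,5,6}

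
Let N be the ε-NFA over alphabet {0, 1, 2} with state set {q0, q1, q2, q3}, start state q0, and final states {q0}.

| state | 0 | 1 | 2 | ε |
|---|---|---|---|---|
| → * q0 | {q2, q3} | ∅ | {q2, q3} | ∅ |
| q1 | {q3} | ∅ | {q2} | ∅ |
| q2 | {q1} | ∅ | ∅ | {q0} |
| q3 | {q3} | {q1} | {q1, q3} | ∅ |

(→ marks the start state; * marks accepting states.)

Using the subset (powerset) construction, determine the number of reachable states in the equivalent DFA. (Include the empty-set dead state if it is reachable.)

Start state of the DFA: {q0} (ε-closure of the NFA start).
{q0} --0--> {q0, q2, q3}  [new]
{q0} --1--> ∅  [new]
{q0} --2--> {q0, q2, q3}  [seen]
{q0, q2, q3} --0--> {q0, q1, q2, q3}  [new]
{q0, q2, q3} --1--> {q1}  [new]
{q0, q2, q3} --2--> {q0, q1, q2, q3}  [seen]
∅ --0--> ∅  [seen]
∅ --1--> ∅  [seen]
∅ --2--> ∅  [seen]
{q0, q1, q2, q3} --0--> {q0, q1, q2, q3}  [seen]
{q0, q1, q2, q3} --1--> {q1}  [seen]
{q0, q1, q2, q3} --2--> {q0, q1, q2, q3}  [seen]
{q1} --0--> {q3}  [new]
{q1} --1--> ∅  [seen]
{q1} --2--> {q0, q2}  [new]
{q3} --0--> {q3}  [seen]
{q3} --1--> {q1}  [seen]
{q3} --2--> {q1, q3}  [new]
{q0, q2} --0--> {q0, q1, q2, q3}  [seen]
{q0, q2} --1--> ∅  [seen]
{q0, q2} --2--> {q0, q2, q3}  [seen]
{q1, q3} --0--> {q3}  [seen]
{q1, q3} --1--> {q1}  [seen]
{q1, q3} --2--> {q0, q1, q2, q3}  [seen]
Reachable DFA states: {q0}, {q0, q2, q3}, ∅, {q0, q1, q2, q3}, {q1}, {q3}, {q0, q2}, {q1, q3}.

8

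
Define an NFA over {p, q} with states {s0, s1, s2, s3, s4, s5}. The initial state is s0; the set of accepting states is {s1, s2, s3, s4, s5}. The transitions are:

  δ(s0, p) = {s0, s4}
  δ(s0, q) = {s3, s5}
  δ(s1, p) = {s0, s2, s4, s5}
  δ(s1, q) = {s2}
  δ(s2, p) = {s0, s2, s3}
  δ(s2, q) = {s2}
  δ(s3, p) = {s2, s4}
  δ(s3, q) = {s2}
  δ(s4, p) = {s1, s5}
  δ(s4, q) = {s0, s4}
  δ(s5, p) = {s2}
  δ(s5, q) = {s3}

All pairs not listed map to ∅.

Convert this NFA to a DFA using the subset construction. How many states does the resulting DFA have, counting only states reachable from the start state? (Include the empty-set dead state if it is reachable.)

Start state of the DFA: {s0}.
{s0} --p--> {s0, s4}  [new]
{s0} --q--> {s3, s5}  [new]
{s0, s4} --p--> {s0, s1, s4, s5}  [new]
{s0, s4} --q--> {s0, s3, s4, s5}  [new]
{s3, s5} --p--> {s2, s4}  [new]
{s3, s5} --q--> {s2, s3}  [new]
{s0, s1, s4, s5} --p--> {s0, s1, s2, s4, s5}  [new]
{s0, s1, s4, s5} --q--> {s0, s2, s3, s4, s5}  [new]
{s0, s3, s4, s5} --p--> {s0, s1, s2, s4, s5}  [seen]
{s0, s3, s4, s5} --q--> {s0, s2, s3, s4, s5}  [seen]
{s2, s4} --p--> {s0, s1, s2, s3, s5}  [new]
{s2, s4} --q--> {s0, s2, s4}  [new]
{s2, s3} --p--> {s0, s2, s3, s4}  [new]
{s2, s3} --q--> {s2}  [new]
{s0, s1, s2, s4, s5} --p--> {s0, s1, s2, s3, s4, s5}  [new]
{s0, s1, s2, s4, s5} --q--> {s0, s2, s3, s4, s5}  [seen]
{s0, s2, s3, s4, s5} --p--> {s0, s1, s2, s3, s4, s5}  [seen]
{s0, s2, s3, s4, s5} --q--> {s0, s2, s3, s4, s5}  [seen]
{s0, s1, s2, s3, s5} --p--> {s0, s2, s3, s4, s5}  [seen]
{s0, s1, s2, s3, s5} --q--> {s2, s3, s5}  [new]
{s0, s2, s4} --p--> {s0, s1, s2, s3, s4, s5}  [seen]
{s0, s2, s4} --q--> {s0, s2, s3, s4, s5}  [seen]
{s0, s2, s3, s4} --p--> {s0, s1, s2, s3, s4, s5}  [seen]
{s0, s2, s3, s4} --q--> {s0, s2, s3, s4, s5}  [seen]
{s2} --p--> {s0, s2, s3}  [new]
{s2} --q--> {s2}  [seen]
{s0, s1, s2, s3, s4, s5} --p--> {s0, s1, s2, s3, s4, s5}  [seen]
{s0, s1, s2, s3, s4, s5} --q--> {s0, s2, s3, s4, s5}  [seen]
{s2, s3, s5} --p--> {s0, s2, s3, s4}  [seen]
{s2, s3, s5} --q--> {s2, s3}  [seen]
{s0, s2, s3} --p--> {s0, s2, s3, s4}  [seen]
{s0, s2, s3} --q--> {s2, s3, s5}  [seen]
Reachable DFA states: {s0}, {s0, s4}, {s3, s5}, {s0, s1, s4, s5}, {s0, s3, s4, s5}, {s2, s4}, {s2, s3}, {s0, s1, s2, s4, s5}, {s0, s2, s3, s4, s5}, {s0, s1, s2, s3, s5}, {s0, s2, s4}, {s0, s2, s3, s4}, {s2}, {s0, s1, s2, s3, s4, s5}, {s2, s3, s5}, {s0, s2, s3}.

16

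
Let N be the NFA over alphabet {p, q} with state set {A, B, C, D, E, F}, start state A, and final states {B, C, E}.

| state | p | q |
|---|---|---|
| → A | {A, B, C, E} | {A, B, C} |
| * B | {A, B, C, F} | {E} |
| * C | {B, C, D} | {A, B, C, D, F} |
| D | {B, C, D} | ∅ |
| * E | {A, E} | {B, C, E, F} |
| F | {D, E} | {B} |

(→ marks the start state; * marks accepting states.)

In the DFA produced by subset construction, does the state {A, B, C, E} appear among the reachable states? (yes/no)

Start state of the DFA: {A}.
{A} --p--> {A, B, C, E}  [new]
{A} --q--> {A, B, C}  [new]
{A, B, C, E} --p--> {A, B, C, D, E, F}  [new]
{A, B, C, E} --q--> {A, B, C, D, E, F}  [seen]
{A, B, C} --p--> {A, B, C, D, E, F}  [seen]
{A, B, C} --q--> {A, B, C, D, E, F}  [seen]
{A, B, C, D, E, F} --p--> {A, B, C, D, E, F}  [seen]
{A, B, C, D, E, F} --q--> {A, B, C, D, E, F}  [seen]
Reachable DFA states: {A}, {A, B, C, E}, {A, B, C}, {A, B, C, D, E, F}.
{A, B, C, E} is among them.

yes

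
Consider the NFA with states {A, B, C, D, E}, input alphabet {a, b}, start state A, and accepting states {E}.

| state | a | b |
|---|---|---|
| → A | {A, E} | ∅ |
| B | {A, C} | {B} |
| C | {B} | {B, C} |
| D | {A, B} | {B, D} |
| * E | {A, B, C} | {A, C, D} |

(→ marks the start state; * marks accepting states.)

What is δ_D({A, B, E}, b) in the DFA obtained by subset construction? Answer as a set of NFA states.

δ(A,b) = ∅; δ(B,b) = {B}; δ(E,b) = {A, C, D}.
Union: {A, B, C, D}.

{A, B, C, D}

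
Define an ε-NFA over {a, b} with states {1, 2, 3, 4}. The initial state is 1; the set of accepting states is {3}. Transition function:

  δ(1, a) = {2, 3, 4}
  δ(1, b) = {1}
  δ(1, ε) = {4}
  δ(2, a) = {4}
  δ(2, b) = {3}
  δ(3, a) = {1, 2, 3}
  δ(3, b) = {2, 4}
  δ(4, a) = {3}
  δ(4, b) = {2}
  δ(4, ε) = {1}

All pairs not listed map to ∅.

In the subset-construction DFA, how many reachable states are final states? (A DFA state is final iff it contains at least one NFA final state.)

Start state of the DFA: {1, 4} (ε-closure of the NFA start).
{1, 4} --a--> {1, 2, 3, 4}  [new]
{1, 4} --b--> {1, 2, 4}  [new]
{1, 2, 3, 4} --a--> {1, 2, 3, 4}  [seen]
{1, 2, 3, 4} --b--> {1, 2, 3, 4}  [seen]
{1, 2, 4} --a--> {1, 2, 3, 4}  [seen]
{1, 2, 4} --b--> {1, 2, 3, 4}  [seen]
Reachable DFA states: {1, 4}, {1, 2, 3, 4}, {1, 2, 4}.
Accepting DFA states (contain an NFA accepting state): {1, 2, 3, 4}.

1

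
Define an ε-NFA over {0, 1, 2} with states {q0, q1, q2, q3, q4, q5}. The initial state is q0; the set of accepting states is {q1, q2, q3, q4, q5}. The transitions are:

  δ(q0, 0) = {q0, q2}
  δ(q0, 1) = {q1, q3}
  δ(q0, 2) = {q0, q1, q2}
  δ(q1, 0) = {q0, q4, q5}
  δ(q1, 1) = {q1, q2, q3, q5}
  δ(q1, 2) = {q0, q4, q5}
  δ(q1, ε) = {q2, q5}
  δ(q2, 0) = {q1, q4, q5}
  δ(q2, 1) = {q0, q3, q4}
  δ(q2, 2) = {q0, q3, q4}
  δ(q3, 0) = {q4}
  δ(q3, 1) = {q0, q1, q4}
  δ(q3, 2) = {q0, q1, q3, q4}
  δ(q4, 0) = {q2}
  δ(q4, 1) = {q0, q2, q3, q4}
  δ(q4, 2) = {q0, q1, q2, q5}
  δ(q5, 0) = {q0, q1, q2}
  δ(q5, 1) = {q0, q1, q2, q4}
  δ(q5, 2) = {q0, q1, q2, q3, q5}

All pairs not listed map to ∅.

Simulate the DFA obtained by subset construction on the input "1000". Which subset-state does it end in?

{q0, q1, q2, q4, q5}

Start: {q0}.
δ(q0,1) = {q1, q3}.
Union: {q1, q3}.
ε-closure gives {q1, q2, q3, q5}.
After 1: {q1, q2, q3, q5}.
δ(q1,0) = {q0, q4, q5}; δ(q2,0) = {q1, q4, q5}; δ(q3,0) = {q4}; δ(q5,0) = {q0, q1, q2}.
Union: {q0, q1, q2, q4, q5}.
After 0: {q0, q1, q2, q4, q5}.
δ(q0,0) = {q0, q2}; δ(q1,0) = {q0, q4, q5}; δ(q2,0) = {q1, q4, q5}; δ(q4,0) = {q2}; δ(q5,0) = {q0, q1, q2}.
Union: {q0, q1, q2, q4, q5}.
After 0: {q0, q1, q2, q4, q5}.
δ(q0,0) = {q0, q2}; δ(q1,0) = {q0, q4, q5}; δ(q2,0) = {q1, q4, q5}; δ(q4,0) = {q2}; δ(q5,0) = {q0, q1, q2}.
Union: {q0, q1, q2, q4, q5}.
After 0: {q0, q1, q2, q4, q5}.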